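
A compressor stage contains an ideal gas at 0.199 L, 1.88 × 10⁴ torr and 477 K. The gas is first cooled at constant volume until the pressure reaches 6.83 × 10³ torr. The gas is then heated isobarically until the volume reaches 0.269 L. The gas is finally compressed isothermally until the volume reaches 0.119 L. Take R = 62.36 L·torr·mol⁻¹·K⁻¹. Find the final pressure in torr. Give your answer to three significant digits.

P₄ ≈ 1.54e+04 torr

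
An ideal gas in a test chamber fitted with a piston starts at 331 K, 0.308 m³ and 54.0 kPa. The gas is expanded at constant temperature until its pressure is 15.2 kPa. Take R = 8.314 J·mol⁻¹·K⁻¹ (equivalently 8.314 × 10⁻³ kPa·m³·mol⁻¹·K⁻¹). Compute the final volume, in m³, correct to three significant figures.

T constant ⇒ Boyle's law P V = const: T₂ = T₁; V₂ = V₁·(P₁/P₂) = 1.094 m³.

V₂ ≈ 1.09 m³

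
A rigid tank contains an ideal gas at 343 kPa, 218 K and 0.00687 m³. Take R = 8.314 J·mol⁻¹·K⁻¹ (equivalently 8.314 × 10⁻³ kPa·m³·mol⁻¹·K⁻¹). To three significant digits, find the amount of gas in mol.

PV = nRT ⇒ n = PV/(RT) = (343 × 0.00687) / (8.314 × 10⁻³ × 218)

n ≈ 1.30 mol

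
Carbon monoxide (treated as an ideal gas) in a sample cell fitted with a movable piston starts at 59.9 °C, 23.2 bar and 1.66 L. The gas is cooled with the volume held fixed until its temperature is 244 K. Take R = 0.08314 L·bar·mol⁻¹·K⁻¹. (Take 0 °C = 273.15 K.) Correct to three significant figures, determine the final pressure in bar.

Convert: T₁ = 333.0 K.
Isochoric, so P/T is constant: V₂ = V₁; P₂ = P₁·(T₂/T₁) = 17.00 bar.

P₂ ≈ 17.0 bar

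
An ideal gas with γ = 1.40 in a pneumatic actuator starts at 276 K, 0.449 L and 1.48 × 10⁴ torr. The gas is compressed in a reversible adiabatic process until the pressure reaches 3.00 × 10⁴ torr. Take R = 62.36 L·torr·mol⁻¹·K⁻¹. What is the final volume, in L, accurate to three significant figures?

V₂ ≈ 0.271 L

Reversible adiabatic, γ = 1.40: T₂ = T₁·(P₂/P₁)^((γ−1)/γ) = 337.7 K; V₂ = V₁·(P₁/P₂)^(1/γ) = 0.2711 L.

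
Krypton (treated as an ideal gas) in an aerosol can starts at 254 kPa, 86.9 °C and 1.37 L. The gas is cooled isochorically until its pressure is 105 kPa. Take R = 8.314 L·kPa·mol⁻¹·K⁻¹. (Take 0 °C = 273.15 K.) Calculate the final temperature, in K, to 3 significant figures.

T₂ ≈ 149 K

Convert: T₁ = 360.0 K.
V constant ⇒ P ∝ T: V₂ = V₁; T₂ = T₁·(P₂/P₁) = 148.8 K.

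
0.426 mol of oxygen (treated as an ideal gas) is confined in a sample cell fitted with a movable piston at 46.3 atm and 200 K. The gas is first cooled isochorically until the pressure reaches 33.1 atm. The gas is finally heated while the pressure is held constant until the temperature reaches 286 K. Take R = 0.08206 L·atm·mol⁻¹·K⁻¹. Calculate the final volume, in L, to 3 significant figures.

V₃ ≈ 0.302 L

From PV = nRT: V₁ = nRT₁/P₁ = 0.1510 L.
V constant ⇒ P ∝ T: V₂ = V₁; T₂ = T₁·(P₂/P₁) = 143.0 K.
Isobaric, so V/T is constant: P₃ = P₂; V₃ = V₂·(T₃/T₂) = 0.3021 L.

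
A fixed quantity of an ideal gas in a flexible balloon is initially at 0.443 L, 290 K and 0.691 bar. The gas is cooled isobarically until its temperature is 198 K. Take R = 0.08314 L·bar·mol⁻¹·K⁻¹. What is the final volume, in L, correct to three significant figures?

Isobaric, so V/T is constant: P₂ = P₁; V₂ = V₁·(T₂/T₁) = 0.3025 L.

V₂ ≈ 0.302 L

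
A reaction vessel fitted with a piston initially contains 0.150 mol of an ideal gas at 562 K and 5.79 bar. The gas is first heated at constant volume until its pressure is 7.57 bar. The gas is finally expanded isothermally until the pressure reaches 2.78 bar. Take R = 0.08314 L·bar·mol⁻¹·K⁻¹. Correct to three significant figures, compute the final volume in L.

V₃ ≈ 3.30 L

From PV = nRT: V₁ = nRT₁/P₁ = 1.210 L.
V constant ⇒ P ∝ T: V₂ = V₁; T₂ = T₁·(P₂/P₁) = 734.8 K.
Isothermal, so P V is constant: T₃ = T₂; V₃ = V₂·(P₂/P₃) = 3.296 L.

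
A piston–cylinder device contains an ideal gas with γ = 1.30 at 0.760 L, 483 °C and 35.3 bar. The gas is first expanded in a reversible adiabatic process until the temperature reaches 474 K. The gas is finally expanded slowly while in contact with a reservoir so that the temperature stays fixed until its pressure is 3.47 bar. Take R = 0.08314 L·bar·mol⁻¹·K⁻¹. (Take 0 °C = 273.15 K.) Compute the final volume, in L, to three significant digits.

V₃ ≈ 4.85 L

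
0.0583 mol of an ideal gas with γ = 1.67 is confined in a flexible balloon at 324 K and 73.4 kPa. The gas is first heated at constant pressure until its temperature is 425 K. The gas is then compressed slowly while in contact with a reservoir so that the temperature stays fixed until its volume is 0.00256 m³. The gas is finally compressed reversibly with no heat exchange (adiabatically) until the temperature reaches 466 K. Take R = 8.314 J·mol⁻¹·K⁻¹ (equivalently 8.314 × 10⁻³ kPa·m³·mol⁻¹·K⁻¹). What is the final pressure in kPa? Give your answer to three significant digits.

From PV = nRT: V₁ = nRT₁/P₁ = 0.002140 m³.
Isobaric, so V/T is constant: P₂ = P₁; V₂ = V₁·(T₂/T₁) = 0.002807 m³.
Isothermal, so P V is constant: T₃ = T₂; P₃ = P₂·(V₂/V₃) = 80.47 kPa.
Adiabatic (γ = 1.67), T V^(γ−1) and P V^γ constant: P₄ = P₃·(T₄/T₃)^(γ/(γ−1)) = 101.2 kPa; V₄ = V₃·(T₃/T₄)^(1/(γ−1)) = 0.002231 m³.

P₄ ≈ 101 kPa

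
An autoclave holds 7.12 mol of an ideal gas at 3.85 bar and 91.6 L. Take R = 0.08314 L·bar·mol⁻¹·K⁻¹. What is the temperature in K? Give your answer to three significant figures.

T ≈ 596 K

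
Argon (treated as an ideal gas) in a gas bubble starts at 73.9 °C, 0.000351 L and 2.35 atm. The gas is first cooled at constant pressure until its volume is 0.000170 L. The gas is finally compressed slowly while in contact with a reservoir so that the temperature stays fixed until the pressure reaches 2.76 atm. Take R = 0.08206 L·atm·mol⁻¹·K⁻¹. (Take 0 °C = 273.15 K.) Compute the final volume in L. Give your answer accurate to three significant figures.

Convert: T₁ = 347.0 K.
Isobaric, so V/T is constant: P₂ = P₁; T₂ = T₁·(V₂/V₁) = 168.1 K.
T constant ⇒ Boyle's law P V = const: T₃ = T₂; V₃ = V₂·(P₂/P₃) = 0.0001447 L.

V₃ ≈ 0.000145 L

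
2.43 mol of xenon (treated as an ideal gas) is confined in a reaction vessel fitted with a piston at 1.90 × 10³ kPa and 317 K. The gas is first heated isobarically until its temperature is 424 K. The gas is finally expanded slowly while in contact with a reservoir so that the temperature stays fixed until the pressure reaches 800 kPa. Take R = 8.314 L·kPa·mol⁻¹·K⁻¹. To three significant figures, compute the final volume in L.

V₃ ≈ 10.7 L

From PV = nRT: V₁ = nRT₁/P₁ = 3.371 L.
Isobaric, so V/T is constant: P₂ = P₁; V₂ = V₁·(T₂/T₁) = 4.508 L.
T constant ⇒ Boyle's law P V = const: T₃ = T₂; V₃ = V₂·(P₂/P₃) = 10.71 L.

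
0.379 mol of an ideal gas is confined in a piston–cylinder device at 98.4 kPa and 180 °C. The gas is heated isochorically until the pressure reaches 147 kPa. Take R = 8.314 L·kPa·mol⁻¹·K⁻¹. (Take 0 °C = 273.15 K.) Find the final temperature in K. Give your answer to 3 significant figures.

Convert: T₁ = 453.1 K.
From PV = nRT: V₁ = nRT₁/P₁ = 14.51 L.
V constant ⇒ P ∝ T: V₂ = V₁; T₂ = T₁·(P₂/P₁) = 677.0 K.

T₂ ≈ 677 K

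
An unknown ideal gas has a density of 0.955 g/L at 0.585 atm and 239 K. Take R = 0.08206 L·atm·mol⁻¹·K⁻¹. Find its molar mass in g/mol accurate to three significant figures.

ρ = PM/(RT) ⇒ M = ρRT/P = (0.955 × 0.08206 × 239.0) / 0.585

M ≈ 32.0 g/mol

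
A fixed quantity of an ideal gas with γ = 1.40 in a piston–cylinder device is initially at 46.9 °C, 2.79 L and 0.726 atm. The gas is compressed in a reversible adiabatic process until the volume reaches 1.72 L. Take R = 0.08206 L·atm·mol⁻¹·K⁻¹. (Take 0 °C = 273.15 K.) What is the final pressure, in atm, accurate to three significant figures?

P₂ ≈ 1.43 atm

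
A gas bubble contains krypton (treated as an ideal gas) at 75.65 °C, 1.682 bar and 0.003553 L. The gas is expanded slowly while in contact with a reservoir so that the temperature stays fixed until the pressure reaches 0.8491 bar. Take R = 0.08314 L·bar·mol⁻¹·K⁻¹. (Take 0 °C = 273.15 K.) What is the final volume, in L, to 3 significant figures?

V₂ ≈ 0.00704 L

Convert: T₁ = 348.8 K.
T constant ⇒ Boyle's law P V = const: T₂ = T₁; V₂ = V₁·(P₁/P₂) = 0.007038 L.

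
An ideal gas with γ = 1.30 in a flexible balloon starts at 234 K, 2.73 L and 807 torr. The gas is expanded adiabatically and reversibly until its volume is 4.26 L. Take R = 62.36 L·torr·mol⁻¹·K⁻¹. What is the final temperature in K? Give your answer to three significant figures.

T₂ ≈ 205 K

Reversible adiabatic, γ = 1.30: T₂ = T₁·(V₁/V₂)^(γ−1) = 204.8 K; P₂ = P₁·(V₁/V₂)^γ = 452.5 torr.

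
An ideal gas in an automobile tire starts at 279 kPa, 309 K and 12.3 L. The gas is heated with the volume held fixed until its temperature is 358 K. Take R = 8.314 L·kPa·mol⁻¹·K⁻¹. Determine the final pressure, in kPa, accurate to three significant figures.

P₂ ≈ 323 kPa

Isochoric, so P/T is constant: V₂ = V₁; P₂ = P₁·(T₂/T₁) = 323.2 kPa.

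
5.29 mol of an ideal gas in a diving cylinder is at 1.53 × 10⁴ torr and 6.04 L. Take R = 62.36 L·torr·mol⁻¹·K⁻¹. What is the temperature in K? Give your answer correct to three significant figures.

T ≈ 280 K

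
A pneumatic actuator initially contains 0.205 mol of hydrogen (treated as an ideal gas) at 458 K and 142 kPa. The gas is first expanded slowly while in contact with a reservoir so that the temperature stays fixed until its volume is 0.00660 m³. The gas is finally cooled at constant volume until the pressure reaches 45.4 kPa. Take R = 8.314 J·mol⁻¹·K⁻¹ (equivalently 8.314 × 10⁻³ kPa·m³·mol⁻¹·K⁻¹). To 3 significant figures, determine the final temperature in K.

From PV = nRT: V₁ = nRT₁/P₁ = 0.005497 m³.
T constant ⇒ Boyle's law P V = const: T₂ = T₁; P₂ = P₁·(V₁/V₂) = 118.3 kPa.
Isochoric, so P/T is constant: V₃ = V₂; T₃ = T₂·(P₃/P₂) = 175.8 K.

T₃ ≈ 176 K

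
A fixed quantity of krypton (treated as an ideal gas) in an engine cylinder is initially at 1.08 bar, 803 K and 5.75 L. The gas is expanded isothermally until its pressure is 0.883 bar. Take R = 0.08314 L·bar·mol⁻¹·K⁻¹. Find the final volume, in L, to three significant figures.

V₂ ≈ 7.03 L

Isothermal, so P V is constant: T₂ = T₁; V₂ = V₁·(P₁/P₂) = 7.033 L.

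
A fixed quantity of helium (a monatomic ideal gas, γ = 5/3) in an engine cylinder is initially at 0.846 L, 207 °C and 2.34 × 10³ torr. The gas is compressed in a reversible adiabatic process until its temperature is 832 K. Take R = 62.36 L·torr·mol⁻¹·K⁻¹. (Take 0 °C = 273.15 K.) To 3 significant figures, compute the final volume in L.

Convert: T₁ = 480.1 K.
Adiabatic (γ = 5/3), T V^(γ−1) and P V^γ constant: P₂ = P₁·(T₂/T₁)^(γ/(γ−1)) = 9249 torr; V₂ = V₁·(T₁/T₂)^(1/(γ−1)) = 0.3709 L.

V₂ ≈ 0.371 L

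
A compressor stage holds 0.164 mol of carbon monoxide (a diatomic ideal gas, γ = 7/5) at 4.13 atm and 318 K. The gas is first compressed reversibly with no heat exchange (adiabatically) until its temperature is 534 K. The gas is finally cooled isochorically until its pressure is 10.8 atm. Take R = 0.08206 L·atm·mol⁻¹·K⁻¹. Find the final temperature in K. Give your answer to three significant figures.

T₃ ≈ 228 K

From PV = nRT: V₁ = nRT₁/P₁ = 1.036 L.
Reversible adiabatic, γ = 7/5: P₂ = P₁·(T₂/T₁)^(γ/(γ−1)) = 25.34 atm; V₂ = V₁·(T₁/T₂)^(1/(γ−1)) = 0.2836 L.
V constant ⇒ P ∝ T: V₃ = V₂; T₃ = T₂·(P₃/P₂) = 227.6 K.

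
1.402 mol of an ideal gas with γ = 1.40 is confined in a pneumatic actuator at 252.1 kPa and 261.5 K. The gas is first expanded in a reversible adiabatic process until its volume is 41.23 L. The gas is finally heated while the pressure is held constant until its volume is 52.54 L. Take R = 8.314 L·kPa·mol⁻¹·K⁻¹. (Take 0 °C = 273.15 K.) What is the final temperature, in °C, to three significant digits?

T₃ ≈ -69.1 °C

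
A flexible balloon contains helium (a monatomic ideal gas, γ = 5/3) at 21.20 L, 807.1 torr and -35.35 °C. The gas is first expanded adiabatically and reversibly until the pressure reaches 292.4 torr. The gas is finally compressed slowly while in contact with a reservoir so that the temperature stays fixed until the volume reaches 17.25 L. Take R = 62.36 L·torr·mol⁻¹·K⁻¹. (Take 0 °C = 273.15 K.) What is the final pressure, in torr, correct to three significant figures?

P₃ ≈ 661 torr

Convert: T₁ = 237.8 K.
Reversible adiabatic, γ = 5/3: T₂ = T₁·(P₂/P₁)^((γ−1)/γ) = 158.4 K; V₂ = V₁·(P₁/P₂)^(1/γ) = 38.99 L.
T constant ⇒ Boyle's law P V = const: T₃ = T₂; P₃ = P₂·(V₂/V₃) = 660.8 torr.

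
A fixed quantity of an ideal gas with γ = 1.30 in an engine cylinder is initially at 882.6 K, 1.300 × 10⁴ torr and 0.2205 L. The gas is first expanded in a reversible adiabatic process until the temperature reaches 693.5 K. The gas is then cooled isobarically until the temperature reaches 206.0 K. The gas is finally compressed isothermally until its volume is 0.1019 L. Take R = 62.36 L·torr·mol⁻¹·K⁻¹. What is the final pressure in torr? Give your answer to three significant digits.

Adiabatic (γ = 1.30), T V^(γ−1) and P V^γ constant: P₂ = P₁·(T₂/T₁)^(γ/(γ−1)) = 4573 torr; V₂ = V₁·(T₁/T₂)^(1/(γ−1)) = 0.4926 L.
P constant ⇒ V ∝ T: P₃ = P₂; V₃ = V₂·(T₃/T₂) = 0.1463 L.
T constant ⇒ Boyle's law P V = const: T₄ = T₃; P₄ = P₃·(V₃/V₄) = 6566 torr.

P₄ ≈ 6.57e+03 torr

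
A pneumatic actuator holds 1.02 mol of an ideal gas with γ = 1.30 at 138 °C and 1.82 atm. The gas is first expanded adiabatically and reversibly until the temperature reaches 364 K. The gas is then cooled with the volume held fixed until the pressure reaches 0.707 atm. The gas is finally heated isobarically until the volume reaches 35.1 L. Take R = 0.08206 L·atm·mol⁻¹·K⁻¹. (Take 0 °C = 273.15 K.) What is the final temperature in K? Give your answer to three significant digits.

Convert: T₁ = 411.1 K.
From PV = nRT: V₁ = nRT₁/P₁ = 18.91 L.
Adiabatic (γ = 1.30), T V^(γ−1) and P V^γ constant: P₂ = P₁·(T₂/T₁)^(γ/(γ−1)) = 1.074 atm; V₂ = V₁·(T₁/T₂)^(1/(γ−1)) = 28.38 L.
Isochoric, so P/T is constant: V₃ = V₂; T₃ = T₂·(P₃/P₂) = 239.7 K.
Isobaric, so V/T is constant: P₄ = P₃; T₄ = T₃·(V₄/V₃) = 296.5 K.

T₄ ≈ 296 K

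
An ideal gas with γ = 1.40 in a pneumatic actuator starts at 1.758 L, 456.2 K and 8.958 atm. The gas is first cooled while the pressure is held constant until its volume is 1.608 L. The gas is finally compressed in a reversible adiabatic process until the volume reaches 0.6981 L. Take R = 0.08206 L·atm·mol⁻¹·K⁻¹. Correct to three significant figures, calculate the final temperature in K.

T₃ ≈ 583 K

Isobaric, so V/T is constant: P₂ = P₁; T₂ = T₁·(V₂/V₁) = 417.3 K.
Reversible adiabatic, γ = 1.40: T₃ = T₂·(V₂/V₃)^(γ−1) = 582.6 K; P₃ = P₂·(V₂/V₃)^γ = 28.81 atm.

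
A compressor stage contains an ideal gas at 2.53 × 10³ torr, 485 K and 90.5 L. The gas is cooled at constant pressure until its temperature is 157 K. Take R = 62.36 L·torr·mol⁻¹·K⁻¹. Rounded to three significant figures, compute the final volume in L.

V₂ ≈ 29.3 L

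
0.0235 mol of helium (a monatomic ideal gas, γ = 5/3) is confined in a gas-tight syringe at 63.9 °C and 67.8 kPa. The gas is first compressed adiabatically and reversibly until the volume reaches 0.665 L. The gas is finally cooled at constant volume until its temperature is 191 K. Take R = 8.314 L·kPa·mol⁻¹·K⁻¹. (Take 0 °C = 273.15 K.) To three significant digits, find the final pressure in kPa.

P₃ ≈ 56.1 kPa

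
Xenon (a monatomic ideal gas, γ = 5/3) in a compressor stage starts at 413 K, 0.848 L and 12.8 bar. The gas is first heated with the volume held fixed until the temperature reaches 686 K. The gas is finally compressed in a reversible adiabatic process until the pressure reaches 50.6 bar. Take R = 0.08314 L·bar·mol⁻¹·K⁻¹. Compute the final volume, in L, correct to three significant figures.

V constant ⇒ P ∝ T: V₂ = V₁; P₂ = P₁·(T₂/T₁) = 21.26 bar.
Adiabatic (γ = 5/3), T V^(γ−1) and P V^γ constant: T₃ = T₂·(P₃/P₂)^((γ−1)/γ) = 970.4 K; V₃ = V₂·(P₂/P₃)^(1/γ) = 0.5040 L.

V₃ ≈ 0.504 L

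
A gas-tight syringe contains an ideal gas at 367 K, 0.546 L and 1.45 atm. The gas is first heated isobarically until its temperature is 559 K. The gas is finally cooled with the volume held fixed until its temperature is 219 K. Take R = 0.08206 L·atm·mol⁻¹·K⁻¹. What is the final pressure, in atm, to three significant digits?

Isobaric, so V/T is constant: P₂ = P₁; V₂ = V₁·(T₂/T₁) = 0.8316 L.
V constant ⇒ P ∝ T: V₃ = V₂; P₃ = P₂·(T₃/T₂) = 0.5681 atm.

P₃ ≈ 0.568 atm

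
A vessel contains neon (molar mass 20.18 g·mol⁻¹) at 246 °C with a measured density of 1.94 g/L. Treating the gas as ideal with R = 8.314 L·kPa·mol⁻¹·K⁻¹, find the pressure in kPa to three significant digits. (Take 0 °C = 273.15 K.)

ρ = PM/(RT) ⇒ P = ρRT/M = (1.94 × 8.314 × 519.1) / 20.18

P ≈ 415 kPa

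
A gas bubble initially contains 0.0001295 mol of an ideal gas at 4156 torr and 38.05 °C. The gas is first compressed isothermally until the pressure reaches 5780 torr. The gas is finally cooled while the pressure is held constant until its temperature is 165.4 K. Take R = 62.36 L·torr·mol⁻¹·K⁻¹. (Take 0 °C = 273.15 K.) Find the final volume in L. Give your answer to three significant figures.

V₃ ≈ 0.000231 L

Convert: T₁ = 311.2 K.
From PV = nRT: V₁ = nRT₁/P₁ = 0.0006047 L.
Isothermal, so P V is constant: T₂ = T₁; V₂ = V₁·(P₁/P₂) = 0.0004348 L.
Isobaric, so V/T is constant: P₃ = P₂; V₃ = V₂·(T₃/T₂) = 0.0002311 L.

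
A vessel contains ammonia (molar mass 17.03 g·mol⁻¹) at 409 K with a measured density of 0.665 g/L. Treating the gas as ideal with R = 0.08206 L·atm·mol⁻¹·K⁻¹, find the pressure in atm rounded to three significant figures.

ρ = PM/(RT) ⇒ P = ρRT/M = (0.665 × 0.08206 × 409.0) / 17.03

P ≈ 1.31 atm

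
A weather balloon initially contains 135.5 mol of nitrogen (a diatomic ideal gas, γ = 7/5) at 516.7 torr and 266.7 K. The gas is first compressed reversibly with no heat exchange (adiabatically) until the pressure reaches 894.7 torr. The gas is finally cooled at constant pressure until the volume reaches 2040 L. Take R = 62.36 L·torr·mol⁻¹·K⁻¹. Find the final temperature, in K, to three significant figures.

From PV = nRT: V₁ = nRT₁/P₁ = 4361 L.
Reversible adiabatic, γ = 7/5: T₂ = T₁·(P₂/P₁)^((γ−1)/γ) = 312.0 K; V₂ = V₁·(P₁/P₂)^(1/γ) = 2947 L.
P constant ⇒ V ∝ T: P₃ = P₂; T₃ = T₂·(V₃/V₂) = 216.0 K.

T₃ ≈ 216 K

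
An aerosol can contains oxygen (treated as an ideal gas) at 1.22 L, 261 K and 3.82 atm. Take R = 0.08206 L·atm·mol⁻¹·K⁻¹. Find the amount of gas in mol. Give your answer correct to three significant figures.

n ≈ 0.218 mol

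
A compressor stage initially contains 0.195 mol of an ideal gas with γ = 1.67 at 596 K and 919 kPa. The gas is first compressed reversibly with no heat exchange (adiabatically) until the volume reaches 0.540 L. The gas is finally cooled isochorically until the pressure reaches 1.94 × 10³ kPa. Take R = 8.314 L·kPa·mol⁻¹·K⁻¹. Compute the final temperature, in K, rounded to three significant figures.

T₃ ≈ 646 K

From PV = nRT: V₁ = nRT₁/P₁ = 1.051 L.
Adiabatic (γ = 1.67), T V^(γ−1) and P V^γ constant: T₂ = T₁·(V₁/V₂)^(γ−1) = 931.4 K; P₂ = P₁·(V₁/V₂)^γ = 2796 kPa.
Isochoric, so P/T is constant: V₃ = V₂; T₃ = T₂·(P₃/P₂) = 646.2 K.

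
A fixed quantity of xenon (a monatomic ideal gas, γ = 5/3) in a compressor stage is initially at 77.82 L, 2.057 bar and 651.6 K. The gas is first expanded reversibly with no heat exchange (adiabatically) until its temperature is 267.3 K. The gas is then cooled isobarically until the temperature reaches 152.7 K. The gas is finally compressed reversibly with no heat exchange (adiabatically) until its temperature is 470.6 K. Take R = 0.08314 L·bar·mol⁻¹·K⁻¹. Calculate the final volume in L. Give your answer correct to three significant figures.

V₄ ≈ 31.3 L

Adiabatic (γ = 5/3), T V^(γ−1) and P V^γ constant: P₂ = P₁·(T₂/T₁)^(γ/(γ−1)) = 0.2217 bar; V₂ = V₁·(T₁/T₂)^(1/(γ−1)) = 296.2 L.
Isobaric, so V/T is constant: P₃ = P₂; V₃ = V₂·(T₃/T₂) = 169.2 L.
Adiabatic (γ = 5/3), T V^(γ−1) and P V^γ constant: P₄ = P₃·(T₄/T₃)^(γ/(γ−1)) = 3.697 bar; V₄ = V₃·(T₃/T₄)^(1/(γ−1)) = 31.27 L.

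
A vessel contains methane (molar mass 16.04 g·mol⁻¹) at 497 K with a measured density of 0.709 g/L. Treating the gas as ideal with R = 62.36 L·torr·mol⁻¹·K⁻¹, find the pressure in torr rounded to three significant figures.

P ≈ 1.37e+03 torr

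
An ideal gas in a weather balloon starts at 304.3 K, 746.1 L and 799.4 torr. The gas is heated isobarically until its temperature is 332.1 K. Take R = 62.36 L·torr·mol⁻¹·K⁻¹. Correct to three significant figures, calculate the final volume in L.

V₂ ≈ 814 L

Isobaric, so V/T is constant: P₂ = P₁; V₂ = V₁·(T₂/T₁) = 814.3 L.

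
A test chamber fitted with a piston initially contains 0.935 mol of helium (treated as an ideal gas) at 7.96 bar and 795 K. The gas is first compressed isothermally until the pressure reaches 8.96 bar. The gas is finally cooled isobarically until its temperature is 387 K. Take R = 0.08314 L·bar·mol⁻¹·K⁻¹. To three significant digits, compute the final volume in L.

From PV = nRT: V₁ = nRT₁/P₁ = 7.764 L.
Isothermal, so P V is constant: T₂ = T₁; V₂ = V₁·(P₁/P₂) = 6.897 L.
P constant ⇒ V ∝ T: P₃ = P₂; V₃ = V₂·(T₃/T₂) = 3.358 L.

V₃ ≈ 3.36 L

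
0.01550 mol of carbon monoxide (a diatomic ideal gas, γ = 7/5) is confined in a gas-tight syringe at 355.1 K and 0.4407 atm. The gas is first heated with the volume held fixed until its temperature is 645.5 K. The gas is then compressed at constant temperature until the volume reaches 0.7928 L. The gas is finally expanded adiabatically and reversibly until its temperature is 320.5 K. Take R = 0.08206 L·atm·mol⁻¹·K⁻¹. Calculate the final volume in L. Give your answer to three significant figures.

From PV = nRT: V₁ = nRT₁/P₁ = 1.025 L.
V constant ⇒ P ∝ T: V₂ = V₁; P₂ = P₁·(T₂/T₁) = 0.8011 atm.
T constant ⇒ Boyle's law P V = const: T₃ = T₂; P₃ = P₂·(V₂/V₃) = 1.036 atm.
Reversible adiabatic, γ = 7/5: P₄ = P₃·(T₄/T₃)^(γ/(γ−1)) = 0.08932 atm; V₄ = V₃·(T₃/T₄)^(1/(γ−1)) = 4.564 L.

V₄ ≈ 4.56 L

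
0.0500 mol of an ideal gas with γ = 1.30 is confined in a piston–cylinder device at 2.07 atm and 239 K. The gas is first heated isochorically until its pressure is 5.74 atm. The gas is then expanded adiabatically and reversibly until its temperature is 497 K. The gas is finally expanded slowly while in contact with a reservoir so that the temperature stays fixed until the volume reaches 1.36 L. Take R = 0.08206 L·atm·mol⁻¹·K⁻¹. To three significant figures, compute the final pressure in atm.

P₄ ≈ 1.50 atm

From PV = nRT: V₁ = nRT₁/P₁ = 0.4737 L.
V constant ⇒ P ∝ T: V₂ = V₁; T₂ = T₁·(P₂/P₁) = 662.7 K.
Adiabatic (γ = 1.30), T V^(γ−1) and P V^γ constant: P₃ = P₂·(T₃/T₂)^(γ/(γ−1)) = 1.649 atm; V₃ = V₂·(T₂/T₃)^(1/(γ−1)) = 1.236 L.
T constant ⇒ Boyle's law P V = const: T₄ = T₃; P₄ = P₃·(V₃/V₄) = 1.499 atm.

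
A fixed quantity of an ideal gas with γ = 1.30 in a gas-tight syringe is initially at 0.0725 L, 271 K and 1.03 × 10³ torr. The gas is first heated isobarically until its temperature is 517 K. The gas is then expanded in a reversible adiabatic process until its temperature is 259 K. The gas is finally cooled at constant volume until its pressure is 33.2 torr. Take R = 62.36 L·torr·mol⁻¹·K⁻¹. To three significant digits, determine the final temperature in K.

T₄ ≈ 167 K

P constant ⇒ V ∝ T: P₂ = P₁; V₂ = V₁·(T₂/T₁) = 0.1383 L.
Adiabatic (γ = 1.30), T V^(γ−1) and P V^γ constant: P₃ = P₂·(T₃/T₂)^(γ/(γ−1)) = 51.52 torr; V₃ = V₂·(T₂/T₃)^(1/(γ−1)) = 1.385 L.
Isochoric, so P/T is constant: V₄ = V₃; T₄ = T₃·(P₄/P₃) = 166.9 K.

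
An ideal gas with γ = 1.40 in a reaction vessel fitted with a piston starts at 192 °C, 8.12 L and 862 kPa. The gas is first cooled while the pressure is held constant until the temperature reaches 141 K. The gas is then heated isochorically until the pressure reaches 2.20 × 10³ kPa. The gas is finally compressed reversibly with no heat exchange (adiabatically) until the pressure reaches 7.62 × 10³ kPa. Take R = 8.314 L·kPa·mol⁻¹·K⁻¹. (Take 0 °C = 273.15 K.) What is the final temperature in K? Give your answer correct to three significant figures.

Convert: T₁ = 465.1 K.
Isobaric, so V/T is constant: P₂ = P₁; V₂ = V₁·(T₂/T₁) = 2.461 L.
Isochoric, so P/T is constant: V₃ = V₂; T₃ = T₂·(P₃/P₂) = 359.9 K.
Reversible adiabatic, γ = 1.40: T₄ = T₃·(P₄/P₃)^((γ−1)/γ) = 513.2 K; V₄ = V₃·(P₃/P₄)^(1/γ) = 1.013 L.

T₄ ≈ 513 K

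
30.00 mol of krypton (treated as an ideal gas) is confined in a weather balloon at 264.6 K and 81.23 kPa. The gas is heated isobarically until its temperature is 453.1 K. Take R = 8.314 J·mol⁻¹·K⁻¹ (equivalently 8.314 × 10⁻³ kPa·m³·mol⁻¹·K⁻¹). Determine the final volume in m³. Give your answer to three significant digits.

V₂ ≈ 1.39 m³

From PV = nRT: V₁ = nRT₁/P₁ = 0.8125 m³.
P constant ⇒ V ∝ T: P₂ = P₁; V₂ = V₁·(T₂/T₁) = 1.391 m³.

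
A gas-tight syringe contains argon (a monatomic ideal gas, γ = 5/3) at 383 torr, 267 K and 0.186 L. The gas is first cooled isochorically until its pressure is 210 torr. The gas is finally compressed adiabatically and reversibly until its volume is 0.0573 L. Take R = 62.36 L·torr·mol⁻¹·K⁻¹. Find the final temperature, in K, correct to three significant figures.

T₃ ≈ 321 K

Isochoric, so P/T is constant: V₂ = V₁; T₂ = T₁·(P₂/P₁) = 146.4 K.
Reversible adiabatic, γ = 5/3: T₃ = T₂·(V₂/V₃)^(γ−1) = 320.9 K; P₃ = P₂·(V₂/V₃)^γ = 1494 torr.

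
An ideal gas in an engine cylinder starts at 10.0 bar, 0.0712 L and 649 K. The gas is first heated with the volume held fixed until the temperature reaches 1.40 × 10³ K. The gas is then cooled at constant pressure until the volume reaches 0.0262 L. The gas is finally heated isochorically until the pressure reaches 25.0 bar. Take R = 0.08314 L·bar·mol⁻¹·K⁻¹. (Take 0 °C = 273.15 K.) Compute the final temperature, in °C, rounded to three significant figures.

T₄ ≈ 324 °C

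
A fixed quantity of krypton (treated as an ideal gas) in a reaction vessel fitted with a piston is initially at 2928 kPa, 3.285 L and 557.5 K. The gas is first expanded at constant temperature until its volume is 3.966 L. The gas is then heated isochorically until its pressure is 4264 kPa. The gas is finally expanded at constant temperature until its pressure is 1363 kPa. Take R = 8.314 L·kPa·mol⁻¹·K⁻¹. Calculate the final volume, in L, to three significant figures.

V₄ ≈ 12.4 L

Isothermal, so P V is constant: T₂ = T₁; P₂ = P₁·(V₁/V₂) = 2425 kPa.
Isochoric, so P/T is constant: V₃ = V₂; T₃ = T₂·(P₃/P₂) = 980.2 K.
Isothermal, so P V is constant: T₄ = T₃; V₄ = V₃·(P₃/P₄) = 12.41 L.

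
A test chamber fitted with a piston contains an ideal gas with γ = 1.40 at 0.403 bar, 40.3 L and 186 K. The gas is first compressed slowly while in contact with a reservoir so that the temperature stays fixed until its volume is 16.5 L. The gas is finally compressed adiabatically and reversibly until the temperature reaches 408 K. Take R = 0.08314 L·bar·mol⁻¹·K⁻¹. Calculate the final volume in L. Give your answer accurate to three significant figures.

T constant ⇒ Boyle's law P V = const: T₂ = T₁; P₂ = P₁·(V₁/V₂) = 0.9843 bar.
Reversible adiabatic, γ = 1.40: P₃ = P₂·(T₃/T₂)^(γ/(γ−1)) = 15.39 bar; V₃ = V₂·(T₂/T₃)^(1/(γ−1)) = 2.315 L.

V₃ ≈ 2.32 L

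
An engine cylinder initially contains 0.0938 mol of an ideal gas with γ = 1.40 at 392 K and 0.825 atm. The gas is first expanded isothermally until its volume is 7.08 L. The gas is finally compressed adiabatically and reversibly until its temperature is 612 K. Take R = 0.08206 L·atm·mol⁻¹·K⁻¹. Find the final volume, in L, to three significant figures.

V₃ ≈ 2.32 L

From PV = nRT: V₁ = nRT₁/P₁ = 3.657 L.
Isothermal, so P V is constant: T₂ = T₁; P₂ = P₁·(V₁/V₂) = 0.4262 atm.
Reversible adiabatic, γ = 1.40: P₃ = P₂·(T₃/T₂)^(γ/(γ−1)) = 2.026 atm; V₃ = V₂·(T₂/T₃)^(1/(γ−1)) = 2.325 L.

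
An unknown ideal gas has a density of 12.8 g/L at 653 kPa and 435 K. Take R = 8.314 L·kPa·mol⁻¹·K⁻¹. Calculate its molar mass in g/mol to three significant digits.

ρ = PM/(RT) ⇒ M = ρRT/P = (12.8 × 8.314 × 435.0) / 653

M ≈ 70.9 g/mol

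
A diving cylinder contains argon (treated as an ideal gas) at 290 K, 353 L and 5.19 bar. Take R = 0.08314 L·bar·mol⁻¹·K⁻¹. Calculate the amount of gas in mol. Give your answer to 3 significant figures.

n ≈ 76.0 mol

PV = nRT ⇒ n = PV/(RT) = (5.19 × 353) / (0.08314 × 290)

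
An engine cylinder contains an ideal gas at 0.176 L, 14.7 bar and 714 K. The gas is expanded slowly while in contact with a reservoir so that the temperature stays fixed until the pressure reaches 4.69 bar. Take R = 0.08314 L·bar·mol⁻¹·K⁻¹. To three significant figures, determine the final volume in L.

T constant ⇒ Boyle's law P V = const: T₂ = T₁; V₂ = V₁·(P₁/P₂) = 0.5516 L.

V₂ ≈ 0.552 L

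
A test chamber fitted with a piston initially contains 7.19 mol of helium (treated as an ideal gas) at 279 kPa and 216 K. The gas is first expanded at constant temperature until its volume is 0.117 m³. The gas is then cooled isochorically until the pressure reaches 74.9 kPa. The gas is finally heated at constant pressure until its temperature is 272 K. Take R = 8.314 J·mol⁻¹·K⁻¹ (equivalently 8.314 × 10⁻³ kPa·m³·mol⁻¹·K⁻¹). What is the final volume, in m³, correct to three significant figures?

V₄ ≈ 0.217 m³

From PV = nRT: V₁ = nRT₁/P₁ = 0.04628 m³.
Isothermal, so P V is constant: T₂ = T₁; P₂ = P₁·(V₁/V₂) = 110.4 kPa.
Isochoric, so P/T is constant: V₃ = V₂; T₃ = T₂·(P₃/P₂) = 146.6 K.
P constant ⇒ V ∝ T: P₄ = P₃; V₄ = V₃·(T₄/T₃) = 0.2171 m³.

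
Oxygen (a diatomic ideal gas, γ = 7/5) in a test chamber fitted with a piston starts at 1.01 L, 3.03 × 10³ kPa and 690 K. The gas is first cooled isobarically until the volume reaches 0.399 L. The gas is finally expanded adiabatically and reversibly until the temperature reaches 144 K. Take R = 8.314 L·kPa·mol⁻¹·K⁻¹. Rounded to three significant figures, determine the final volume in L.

Isobaric, so V/T is constant: P₂ = P₁; T₂ = T₁·(V₂/V₁) = 272.6 K.
Reversible adiabatic, γ = 7/5: P₃ = P₂·(T₃/T₂)^(γ/(γ−1)) = 324.7 kPa; V₃ = V₂·(T₂/T₃)^(1/(γ−1)) = 1.967 L.

V₃ ≈ 1.97 L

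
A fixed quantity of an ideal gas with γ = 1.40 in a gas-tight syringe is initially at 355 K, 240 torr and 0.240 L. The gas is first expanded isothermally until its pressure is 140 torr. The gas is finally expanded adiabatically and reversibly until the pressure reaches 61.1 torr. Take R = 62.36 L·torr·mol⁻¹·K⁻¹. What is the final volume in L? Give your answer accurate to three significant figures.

V₃ ≈ 0.744 L

Isothermal, so P V is constant: T₂ = T₁; V₂ = V₁·(P₁/P₂) = 0.4114 L.
Reversible adiabatic, γ = 1.40: T₃ = T₂·(P₃/P₂)^((γ−1)/γ) = 280.1 K; V₃ = V₂·(P₂/P₃)^(1/γ) = 0.7439 L.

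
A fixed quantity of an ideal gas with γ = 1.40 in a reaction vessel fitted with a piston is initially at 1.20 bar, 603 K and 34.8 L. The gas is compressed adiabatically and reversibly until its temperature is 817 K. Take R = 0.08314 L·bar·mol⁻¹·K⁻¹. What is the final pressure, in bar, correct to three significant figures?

Adiabatic (γ = 1.40), T V^(γ−1) and P V^γ constant: P₂ = P₁·(T₂/T₁)^(γ/(γ−1)) = 3.474 bar; V₂ = V₁·(T₁/T₂)^(1/(γ−1)) = 16.29 L.

P₂ ≈ 3.47 bar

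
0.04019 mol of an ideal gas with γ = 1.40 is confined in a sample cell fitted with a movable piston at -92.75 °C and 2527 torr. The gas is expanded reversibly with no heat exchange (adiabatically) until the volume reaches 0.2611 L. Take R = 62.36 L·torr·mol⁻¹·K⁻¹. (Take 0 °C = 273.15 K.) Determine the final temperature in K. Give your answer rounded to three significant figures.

Convert: T₁ = 180.4 K.
From PV = nRT: V₁ = nRT₁/P₁ = 0.1789 L.
Adiabatic (γ = 1.40), T V^(γ−1) and P V^γ constant: T₂ = T₁·(V₁/V₂)^(γ−1) = 155.1 K; P₂ = P₁·(V₁/V₂)^γ = 1489 torr.

T₂ ≈ 155 K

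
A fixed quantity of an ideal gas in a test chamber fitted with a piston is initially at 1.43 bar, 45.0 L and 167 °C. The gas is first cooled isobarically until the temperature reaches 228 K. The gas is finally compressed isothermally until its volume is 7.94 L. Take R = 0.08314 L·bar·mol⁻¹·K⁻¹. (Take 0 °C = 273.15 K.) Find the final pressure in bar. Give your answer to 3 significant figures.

P₃ ≈ 4.20 bar

Convert: T₁ = 440.1 K.
Isobaric, so V/T is constant: P₂ = P₁; V₂ = V₁·(T₂/T₁) = 23.31 L.
T constant ⇒ Boyle's law P V = const: T₃ = T₂; P₃ = P₂·(V₂/V₃) = 4.198 bar.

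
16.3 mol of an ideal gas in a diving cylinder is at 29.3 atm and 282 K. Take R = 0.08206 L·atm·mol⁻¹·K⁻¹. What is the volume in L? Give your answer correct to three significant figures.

V ≈ 12.9 L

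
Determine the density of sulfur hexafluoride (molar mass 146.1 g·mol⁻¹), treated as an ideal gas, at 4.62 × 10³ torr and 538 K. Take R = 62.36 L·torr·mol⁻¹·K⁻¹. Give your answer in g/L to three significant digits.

ρ = PM/(RT) = (4.62e+03 × 146.1) / (62.36 × 538.0)

ρ ≈ 20.1 g/L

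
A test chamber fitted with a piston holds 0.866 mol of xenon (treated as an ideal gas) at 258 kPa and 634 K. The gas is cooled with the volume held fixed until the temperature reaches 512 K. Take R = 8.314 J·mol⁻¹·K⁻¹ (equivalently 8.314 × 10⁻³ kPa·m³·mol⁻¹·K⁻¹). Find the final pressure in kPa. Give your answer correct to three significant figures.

P₂ ≈ 208 kPa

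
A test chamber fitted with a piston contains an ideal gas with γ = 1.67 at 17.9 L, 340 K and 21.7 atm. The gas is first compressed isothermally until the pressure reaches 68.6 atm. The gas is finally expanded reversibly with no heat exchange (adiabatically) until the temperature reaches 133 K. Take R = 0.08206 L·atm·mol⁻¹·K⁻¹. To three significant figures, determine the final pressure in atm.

Isothermal, so P V is constant: T₂ = T₁; V₂ = V₁·(P₁/P₂) = 5.662 L.
Adiabatic (γ = 1.67), T V^(γ−1) and P V^γ constant: P₃ = P₂·(T₃/T₂)^(γ/(γ−1)) = 6.611 atm; V₃ = V₂·(T₂/T₃)^(1/(γ−1)) = 22.98 L.

P₃ ≈ 6.61 atm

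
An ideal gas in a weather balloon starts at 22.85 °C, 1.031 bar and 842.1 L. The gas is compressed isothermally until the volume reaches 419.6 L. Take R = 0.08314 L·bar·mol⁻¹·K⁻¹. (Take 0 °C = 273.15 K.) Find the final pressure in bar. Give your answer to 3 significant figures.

P₂ ≈ 2.07 bar

Convert: T₁ = 296.0 K.
Isothermal, so P V is constant: T₂ = T₁; P₂ = P₁·(V₁/V₂) = 2.069 bar.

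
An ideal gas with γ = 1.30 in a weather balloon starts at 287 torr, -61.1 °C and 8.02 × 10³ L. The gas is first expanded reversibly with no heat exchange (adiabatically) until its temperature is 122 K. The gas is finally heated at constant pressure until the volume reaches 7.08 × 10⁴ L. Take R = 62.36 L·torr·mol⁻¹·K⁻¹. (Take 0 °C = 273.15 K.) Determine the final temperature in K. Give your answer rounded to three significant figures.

T₃ ≈ 171 K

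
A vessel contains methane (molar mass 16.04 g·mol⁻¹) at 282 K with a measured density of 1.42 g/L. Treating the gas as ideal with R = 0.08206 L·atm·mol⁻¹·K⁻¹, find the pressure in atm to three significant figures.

ρ = PM/(RT) ⇒ P = ρRT/M = (1.42 × 0.08206 × 282.0) / 16.04

P ≈ 2.05 atm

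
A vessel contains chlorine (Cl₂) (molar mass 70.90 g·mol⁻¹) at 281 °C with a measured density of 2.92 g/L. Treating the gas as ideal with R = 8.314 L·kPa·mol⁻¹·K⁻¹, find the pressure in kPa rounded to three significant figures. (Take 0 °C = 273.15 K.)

ρ = PM/(RT) ⇒ P = ρRT/M = (2.92 × 8.314 × 554.1) / 70.90

P ≈ 190 kPa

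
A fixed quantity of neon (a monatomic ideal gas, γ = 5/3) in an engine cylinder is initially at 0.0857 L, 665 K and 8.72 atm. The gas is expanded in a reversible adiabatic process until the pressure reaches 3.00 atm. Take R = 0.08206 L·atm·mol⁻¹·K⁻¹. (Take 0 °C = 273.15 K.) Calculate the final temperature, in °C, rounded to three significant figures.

T₂ ≈ 161 °C

Adiabatic (γ = 5/3), T V^(γ−1) and P V^γ constant: T₂ = T₁·(P₂/P₁)^((γ−1)/γ) = 434.0 K; V₂ = V₁·(P₁/P₂)^(1/γ) = 0.1626 L.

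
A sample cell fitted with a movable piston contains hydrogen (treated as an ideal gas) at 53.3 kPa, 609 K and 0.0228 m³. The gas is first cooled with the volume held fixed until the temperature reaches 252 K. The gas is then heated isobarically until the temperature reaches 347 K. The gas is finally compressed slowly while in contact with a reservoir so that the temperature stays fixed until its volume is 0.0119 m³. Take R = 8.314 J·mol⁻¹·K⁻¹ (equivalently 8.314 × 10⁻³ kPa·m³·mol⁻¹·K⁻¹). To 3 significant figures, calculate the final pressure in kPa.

P₄ ≈ 58.2 kPa

Isochoric, so P/T is constant: V₂ = V₁; P₂ = P₁·(T₂/T₁) = 22.06 kPa.
P constant ⇒ V ∝ T: P₃ = P₂; V₃ = V₂·(T₃/T₂) = 0.03140 m³.
Isothermal, so P V is constant: T₄ = T₃; P₄ = P₃·(V₃/V₄) = 58.19 kPa.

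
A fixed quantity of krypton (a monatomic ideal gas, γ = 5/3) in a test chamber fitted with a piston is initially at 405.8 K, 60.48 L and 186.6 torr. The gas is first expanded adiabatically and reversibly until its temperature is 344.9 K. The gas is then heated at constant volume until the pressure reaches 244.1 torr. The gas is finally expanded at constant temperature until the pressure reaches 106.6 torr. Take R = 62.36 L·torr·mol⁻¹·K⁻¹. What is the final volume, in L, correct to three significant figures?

V₄ ≈ 177 L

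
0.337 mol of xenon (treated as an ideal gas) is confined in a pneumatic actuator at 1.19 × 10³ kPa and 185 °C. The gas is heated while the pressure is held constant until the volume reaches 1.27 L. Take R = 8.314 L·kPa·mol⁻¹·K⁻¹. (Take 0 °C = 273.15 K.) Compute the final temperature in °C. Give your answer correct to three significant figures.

T₂ ≈ 266 °C

Convert: T₁ = 458.1 K.
From PV = nRT: V₁ = nRT₁/P₁ = 1.079 L.
Isobaric, so V/T is constant: P₂ = P₁; T₂ = T₁·(V₂/V₁) = 539.4 K.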